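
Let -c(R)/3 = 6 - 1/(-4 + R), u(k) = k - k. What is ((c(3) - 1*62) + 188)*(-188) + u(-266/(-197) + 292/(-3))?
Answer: -19740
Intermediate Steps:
u(k) = 0
c(R) = -18 + 3/(-4 + R) (c(R) = -3*(6 - 1/(-4 + R)) = -18 + 3/(-4 + R))
((c(3) - 1*62) + 188)*(-188) + u(-266/(-197) + 292/(-3)) = ((3*(25 - 6*3)/(-4 + 3) - 1*62) + 188)*(-188) + 0 = ((3*(25 - 18)/(-1) - 62) + 188)*(-188) + 0 = ((3*(-1)*7 - 62) + 188)*(-188) + 0 = ((-21 - 62) + 188)*(-188) + 0 = (-83 + 188)*(-188) + 0 = 105*(-188) + 0 = -19740 + 0 = -19740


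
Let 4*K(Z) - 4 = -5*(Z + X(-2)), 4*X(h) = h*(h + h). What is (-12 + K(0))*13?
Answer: -351/2 ≈ -175.50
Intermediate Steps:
X(h) = h²/2 (X(h) = (h*(h + h))/4 = (h*(2*h))/4 = (2*h²)/4 = h²/2)
K(Z) = -3/2 - 5*Z/4 (K(Z) = 1 + (-5*(Z + (½)*(-2)²))/4 = 1 + (-5*(Z + (½)*4))/4 = 1 + (-5*(Z + 2))/4 = 1 + (-5*(2 + Z))/4 = 1 + (-10 - 5*Z)/4 = 1 + (-5/2 - 5*Z/4) = -3/2 - 5*Z/4)
(-12 + K(0))*13 = (-12 + (-3/2 - 5/4*0))*13 = (-12 + (-3/2 + 0))*13 = (-12 - 3/2)*13 = -27/2*13 = -351/2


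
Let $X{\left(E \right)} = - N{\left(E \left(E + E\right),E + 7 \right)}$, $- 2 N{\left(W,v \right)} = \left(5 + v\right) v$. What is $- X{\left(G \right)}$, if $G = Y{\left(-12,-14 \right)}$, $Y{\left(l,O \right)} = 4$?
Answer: $-88$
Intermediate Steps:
$N{\left(W,v \right)} = - \frac{v \left(5 + v\right)}{2}$ ($N{\left(W,v \right)} = - \frac{\left(5 + v\right) v}{2} = - \frac{v \left(5 + v\right)}{2}$)
$G = 4$
$X{\left(E \right)} = \frac{\left(7 + E\right) \left(12 + E\right)}{2}$ ($X{\left(E \right)} = - \frac{\left(-1\right) \left(E + 7\right) \left(5 + \left(E + 7\right)\right)}{2} = - \frac{\left(-1\right) \left(7 + E\right) \left(5 + \left(7 + E\right)\right)}{2} = - \frac{\left(-1\right) \left(7 + E\right) \left(12 + E\right)}{2} = \frac{\left(7 + E\right) \left(12 + E\right)}{2}$)
$- X{\left(G \right)} = - \frac{\left(7 + 4\right) \left(12 + 4\right)}{2} = - \frac{11 \cdot 16}{2} = \left(-1\right) 88 = -88$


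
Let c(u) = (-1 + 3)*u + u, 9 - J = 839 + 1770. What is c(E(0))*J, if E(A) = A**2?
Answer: 0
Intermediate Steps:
J = -2600 (J = 9 - (839 + 1770) = 9 - 1*2609 = 9 - 2609 = -2600)
c(u) = 3*u (c(u) = 2*u + u = 3*u)
c(E(0))*J = (3*0**2)*(-2600) = (3*0)*(-2600) = 0*(-2600) = 0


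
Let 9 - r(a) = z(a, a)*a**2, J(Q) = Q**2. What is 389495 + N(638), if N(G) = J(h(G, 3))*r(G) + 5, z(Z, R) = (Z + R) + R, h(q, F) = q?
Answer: -317120737476608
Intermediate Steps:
z(Z, R) = Z + 2*R (z(Z, R) = (R + Z) + R = Z + 2*R)
r(a) = 9 - 3*a**3 (r(a) = 9 - (a + 2*a)*a**2 = 9 - 3*a*a**2 = 9 - 3*a**3)
N(G) = 5 + G**2*(9 - 3*G**3) (N(G) = G**2*(9 - 3*G**3) + 5 = 5 + G**2*(9 - 3*G**3))
389495 + N(638) = 389495 + (5 + 3*638**2*(3 - 1*638**3)) = 389495 + (5 + 3*407044*(3 - 1*259694072)) = 389495 + (5 + 3*407044*(3 - 259694072)) = 389495 + (5 + 3*407044*(-259694069)) = 389495 + (5 - 317120737866108) = 389495 - 317120737866103 = -317120737476608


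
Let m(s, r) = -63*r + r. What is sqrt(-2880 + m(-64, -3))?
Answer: I*sqrt(2694) ≈ 51.904*I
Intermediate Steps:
m(s, r) = -62*r
sqrt(-2880 + m(-64, -3)) = sqrt(-2880 - 62*(-3)) = sqrt(-2880 + 186) = sqrt(-2694) = I*sqrt(2694)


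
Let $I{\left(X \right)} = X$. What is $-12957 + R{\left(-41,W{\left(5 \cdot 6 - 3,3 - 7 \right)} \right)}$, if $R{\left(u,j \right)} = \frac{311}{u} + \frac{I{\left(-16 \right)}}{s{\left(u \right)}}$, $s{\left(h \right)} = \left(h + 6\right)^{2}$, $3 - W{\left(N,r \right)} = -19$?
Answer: $- \frac{651146956}{50225} \approx -12965.0$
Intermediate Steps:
$W{\left(N,r \right)} = 22$ ($W{\left(N,r \right)} = 3 - -19 = 3 + 19 = 22$)
$s{\left(h \right)} = \left(6 + h\right)^{2}$
$R{\left(u,j \right)} = - \frac{16}{\left(6 + u\right)^{2}} + \frac{311}{u}$ ($R{\left(u,j \right)} = \frac{311}{u} - \frac{16}{\left(6 + u\right)^{2}} = - \frac{16}{\left(6 + u\right)^{2}} + \frac{311}{u}$)
$-12957 + R{\left(-41,W{\left(5 \cdot 6 - 3,3 - 7 \right)} \right)} = -12957 - \left(\frac{311}{41} + \frac{16}{\left(6 - 41\right)^{2}}\right) = -12957 - \left(\frac{311}{41} + \frac{16}{1225}\right) = -12957 - \frac{381631}{50225} = - \frac{651146956}{50225}$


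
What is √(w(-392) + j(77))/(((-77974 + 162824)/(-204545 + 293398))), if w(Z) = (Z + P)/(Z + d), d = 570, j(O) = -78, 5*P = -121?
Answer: 88853*I*√63635890/75516500 ≈ 9.386*I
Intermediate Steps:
P = -121/5 (P = (⅕)*(-121) = -121/5 ≈ -24.200)
w(Z) = (-121/5 + Z)/(570 + Z) (w(Z) = (Z - 121/5)/(Z + 570) = (-121/5 + Z)/(570 + Z))
√(w(-392) + j(77))/(((-77974 + 162824)/(-204545 + 293398))) = √((-121/5 - 392)/(570 - 392) - 78)/(((-77974 + 162824)/(-204545 + 293398))) = √(-2081/5/178 - 78)/((84850/88853)) = √((1/178)*(-2081/5) - 78)/((84850*(1/88853))) = √(-2081/890 - 78)/(84850/88853) = √(-71501/890)*(88853/84850) = (I*√63635890/890)*(88853/84850) = 88853*I*√63635890/75516500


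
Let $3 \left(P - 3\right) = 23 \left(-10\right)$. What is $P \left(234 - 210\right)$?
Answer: $-1768$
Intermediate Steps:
$P = - \frac{221}{3}$ ($P = 3 + \frac{23 \left(-10\right)}{3} = 3 + \frac{1}{3} \left(-230\right) = 3 - \frac{230}{3} = - \frac{221}{3} \approx -73.667$)
$P \left(234 - 210\right) = - \frac{221 \left(234 - 210\right)}{3} = \left(- \frac{221}{3}\right) 24 = -1768$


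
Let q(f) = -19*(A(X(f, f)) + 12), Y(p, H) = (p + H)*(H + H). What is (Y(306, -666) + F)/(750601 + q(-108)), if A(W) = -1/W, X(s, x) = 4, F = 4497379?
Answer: 19907596/3001511 ≈ 6.6325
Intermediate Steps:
Y(p, H) = 2*H*(H + p) (Y(p, H) = (H + p)*(2*H) = 2*H*(H + p))
q(f) = -893/4 (q(f) = -19*(-1/4 + 12) = -19*47/4 = -893/4)
(Y(306, -666) + F)/(750601 + q(-108)) = (2*(-666)*(-666 + 306) + 4497379)/(750601 - 893/4) = (2*(-666)*(-360) + 4497379)/(3001511/4) = (479520 + 4497379)*(4/3001511) = 4976899*(4/3001511) = 19907596/3001511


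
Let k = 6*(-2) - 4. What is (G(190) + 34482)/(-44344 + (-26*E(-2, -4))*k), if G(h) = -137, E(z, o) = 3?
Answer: -34345/43096 ≈ -0.79694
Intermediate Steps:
k = -16 (k = -12 - 4 = -16)
(G(190) + 34482)/(-44344 + (-26*E(-2, -4))*k) = (-137 + 34482)/(-44344 - 26*3*(-16)) = 34345/(-44344 - 78*(-16)) = 34345/(-44344 + 1248) = 34345/(-43096) = 34345*(-1/43096) = -34345/43096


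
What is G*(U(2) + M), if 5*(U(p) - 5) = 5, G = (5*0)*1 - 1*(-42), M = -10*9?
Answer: -3528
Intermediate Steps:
M = -90
G = 42 (G = 0*1 + 42 = 0 + 42 = 42)
U(p) = 6 (U(p) = 5 + (⅕)*5 = 5 + 1 = 6)
G*(U(2) + M) = 42*(6 - 90) = 42*(-84) = -3528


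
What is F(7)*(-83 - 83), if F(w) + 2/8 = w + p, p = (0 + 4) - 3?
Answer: -2573/2 ≈ -1286.5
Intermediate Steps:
p = 1 (p = 4 - 3 = 1)
F(w) = ¾ + w (F(w) = -¼ + (w + 1) = -¼ + (1 + w) = ¾ + w)
F(7)*(-83 - 83) = (¾ + 7)*(-83 - 83) = (31/4)*(-166) = -2573/2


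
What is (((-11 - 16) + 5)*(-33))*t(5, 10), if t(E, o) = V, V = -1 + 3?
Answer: 1452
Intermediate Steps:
V = 2
t(E, o) = 2
(((-11 - 16) + 5)*(-33))*t(5, 10) = (((-11 - 16) + 5)*(-33))*2 = ((-27 + 5)*(-33))*2 = -22*(-33)*2 = 726*2 = 1452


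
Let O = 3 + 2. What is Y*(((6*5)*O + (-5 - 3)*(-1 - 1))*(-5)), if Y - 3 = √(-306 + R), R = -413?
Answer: -2490 - 830*I*√719 ≈ -2490.0 - 22256.0*I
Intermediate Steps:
O = 5
Y = 3 + I*√719 (Y = 3 + √(-306 - 413) = 3 + √(-719) = 3 + I*√719 ≈ 3.0 + 26.814*I)
Y*(((6*5)*O + (-5 - 3)*(-1 - 1))*(-5)) = (3 + I*√719)*(((6*5)*5 + (-5 - 3)*(-1 - 1))*(-5)) = (3 + I*√719)*((30*5 - 8*(-2))*(-5)) = (3 + I*√719)*((150 + 16)*(-5)) = (3 + I*√719)*(166*(-5)) = (3 + I*√719)*(-830) = -2490 - 830*I*√719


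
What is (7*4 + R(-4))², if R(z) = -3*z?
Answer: 1600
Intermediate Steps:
(7*4 + R(-4))² = (7*4 - 3*(-4))² = (28 + 12)² = 40² = 1600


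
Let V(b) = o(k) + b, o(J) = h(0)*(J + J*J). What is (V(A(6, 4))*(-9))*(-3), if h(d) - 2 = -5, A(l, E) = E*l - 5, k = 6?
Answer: -2889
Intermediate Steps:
A(l, E) = -5 + E*l
h(d) = -3 (h(d) = 2 - 5 = -3)
o(J) = -3*J - 3*J**2 (o(J) = -3*(J + J*J) = -3*(J + J**2) = -3*J - 3*J**2)
V(b) = -126 + b (V(b) = -3*6*(1 + 6) + b = -3*6*7 + b = -126 + b)
(V(A(6, 4))*(-9))*(-3) = ((-126 + (-5 + 4*6))*(-9))*(-3) = ((-126 + (-5 + 24))*(-9))*(-3) = ((-126 + 19)*(-9))*(-3) = -107*(-9)*(-3) = 963*(-3) = -2889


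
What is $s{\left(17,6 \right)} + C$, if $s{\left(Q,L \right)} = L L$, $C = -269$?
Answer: $-233$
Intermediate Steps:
$s{\left(Q,L \right)} = L^{2}$
$s{\left(17,6 \right)} + C = 6^{2} - 269 = 36 - 269 = -233$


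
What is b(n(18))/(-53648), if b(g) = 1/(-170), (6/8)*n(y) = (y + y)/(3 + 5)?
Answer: 1/9120160 ≈ 1.0965e-7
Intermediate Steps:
n(y) = y/3 (n(y) = 4*((y + y)/(3 + 5))/3 = 4*((2*y)/8)/3 = 4*((2*y)*(⅛))/3 = 4*(y/4)/3 = y/3)
b(g) = -1/170
b(n(18))/(-53648) = -1/170/(-53648) = -1/170*(-1/53648) = 1/9120160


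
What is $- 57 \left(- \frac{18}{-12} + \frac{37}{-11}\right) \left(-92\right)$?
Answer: $- \frac{107502}{11} \approx -9772.9$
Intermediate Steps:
$- 57 \left(- \frac{18}{-12} + \frac{37}{-11}\right) \left(-92\right) = - 57 \left(\left(-18\right) \left(- \frac{1}{12}\right) + 37 \left(- \frac{1}{11}\right)\right) \left(-92\right) = - 57 \left(\frac{3}{2} - \frac{37}{11}\right) \left(-92\right) = \left(-57\right) \left(- \frac{41}{22}\right) \left(-92\right) = \frac{2337}{22} \left(-92\right) = - \frac{107502}{11}$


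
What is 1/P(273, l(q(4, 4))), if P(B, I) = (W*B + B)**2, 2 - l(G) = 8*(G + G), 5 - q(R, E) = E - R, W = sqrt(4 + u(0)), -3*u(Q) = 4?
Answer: 11/621075 - 4*sqrt(6)/621075 ≈ 1.9354e-6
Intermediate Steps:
u(Q) = -4/3 (u(Q) = -1/3*4 = -4/3)
W = 2*sqrt(6)/3 (W = sqrt(4 - 4/3) = sqrt(8/3) = 2*sqrt(6)/3 ≈ 1.6330)
q(R, E) = 5 + R - E (q(R, E) = 5 - (E - R) = 5 + (R - E) = 5 + R - E)
l(G) = 2 - 16*G (l(G) = 2 - 8*(G + G) = 2 - 8*2*G = 2 - 16*G)
P(B, I) = (B + 2*B*sqrt(6)/3)**2 (P(B, I) = ((2*sqrt(6)/3)*B + B)**2 = (2*B*sqrt(6)/3 + B)**2 = (B + 2*B*sqrt(6)/3)**2)
1/P(273, l(q(4, 4))) = 1/((1/3)*273**2*(11 + 4*sqrt(6))) = 1/((1/3)*74529*(11 + 4*sqrt(6))) = 1/(273273 + 99372*sqrt(6))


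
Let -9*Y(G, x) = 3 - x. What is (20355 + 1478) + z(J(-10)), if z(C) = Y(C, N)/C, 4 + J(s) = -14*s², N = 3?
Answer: 21833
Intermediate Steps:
J(s) = -4 - 14*s²
Y(G, x) = -⅓ + x/9 (Y(G, x) = -(3 - x)/9 = -⅓ + x/9)
z(C) = 0 (z(C) = (-⅓ + (⅑)*3)/C = (-⅓ + ⅓)/C = 0/C = 0)
(20355 + 1478) + z(J(-10)) = (20355 + 1478) + 0 = 21833 + 0 = 21833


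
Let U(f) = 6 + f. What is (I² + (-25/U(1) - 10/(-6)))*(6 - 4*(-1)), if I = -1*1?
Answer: -190/21 ≈ -9.0476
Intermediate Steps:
I = -1
(I² + (-25/U(1) - 10/(-6)))*(6 - 4*(-1)) = ((-1)² + (-25/(6 + 1) - 10/(-6)))*(6 - 4*(-1)) = (1 + (-25/7 - 10*(-⅙)))*(6 + 4) = (1 + (-25*⅐ + 5/3))*10 = (1 + (-25/7 + 5/3))*10 = (1 - 40/21)*10 = -19/21*10 = -190/21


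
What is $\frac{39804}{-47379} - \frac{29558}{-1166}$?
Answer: $\frac{225669503}{9207319} \approx 24.51$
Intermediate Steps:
$\frac{39804}{-47379} - \frac{29558}{-1166} = 39804 \left(- \frac{1}{47379}\right) - - \frac{14779}{583} = - \frac{13268}{15793} + \frac{14779}{583} = \frac{225669503}{9207319}$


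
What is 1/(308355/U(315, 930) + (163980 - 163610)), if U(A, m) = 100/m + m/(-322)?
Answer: -8327/920318893 ≈ -9.0479e-6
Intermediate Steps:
U(A, m) = 100/m - m/322 (U(A, m) = 100/m + m*(-1/322) = 100/m - m/322)
1/(308355/U(315, 930) + (163980 - 163610)) = 1/(308355/(100/930 - 1/322*930) + (163980 - 163610)) = 1/(308355/(100*(1/930) - 465/161) + 370) = 1/(308355/(10/93 - 465/161) + 370) = 1/(308355/(-41635/14973) + 370) = 1/(308355*(-14973/41635) + 370) = 1/(-923399883/8327 + 370) = 1/(-920318893/8327) = -8327/920318893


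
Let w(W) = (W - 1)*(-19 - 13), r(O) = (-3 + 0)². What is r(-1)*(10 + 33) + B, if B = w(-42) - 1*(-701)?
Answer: 2464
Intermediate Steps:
r(O) = 9 (r(O) = (-3)² = 9)
w(W) = 32 - 32*W (w(W) = (-1 + W)*(-32) = 32 - 32*W)
B = 2077 (B = (32 - 32*(-42)) - 1*(-701) = (32 + 1344) + 701 = 1376 + 701 = 2077)
r(-1)*(10 + 33) + B = 9*(10 + 33) + 2077 = 9*43 + 2077 = 387 + 2077 = 2464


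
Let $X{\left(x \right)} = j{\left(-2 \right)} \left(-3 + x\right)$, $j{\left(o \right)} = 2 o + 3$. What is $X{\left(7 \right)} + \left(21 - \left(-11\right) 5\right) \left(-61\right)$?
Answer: $-4640$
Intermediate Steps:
$j{\left(o \right)} = 3 + 2 o$
$X{\left(x \right)} = 3 - x$ ($X{\left(x \right)} = \left(3 + 2 \left(-2\right)\right) \left(-3 + x\right) = \left(3 - 4\right) \left(-3 + x\right) = - (-3 + x) = 3 - x$)
$X{\left(7 \right)} + \left(21 - \left(-11\right) 5\right) \left(-61\right) = \left(3 - 7\right) + \left(21 - \left(-11\right) 5\right) \left(-61\right) = \left(3 - 7\right) + \left(21 - -55\right) \left(-61\right) = -4 + \left(21 + 55\right) \left(-61\right) = -4 + 76 \left(-61\right) = -4 - 4636 = -4640$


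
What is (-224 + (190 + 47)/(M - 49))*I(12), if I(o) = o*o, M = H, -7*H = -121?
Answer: -1233288/37 ≈ -33332.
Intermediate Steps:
H = 121/7 (H = -1/7*(-121) = 121/7 ≈ 17.286)
M = 121/7 ≈ 17.286
I(o) = o**2
(-224 + (190 + 47)/(M - 49))*I(12) = (-224 + (190 + 47)/(121/7 - 49))*12**2 = (-224 + 237/(-222/7))*144 = (-224 + 237*(-7/222))*144 = (-224 - 553/74)*144 = -17129/74*144 = -1233288/37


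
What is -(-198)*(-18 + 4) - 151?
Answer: -2923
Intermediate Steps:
-(-198)*(-18 + 4) - 151 = -(-198)*(-14) - 151 = -66*42 - 151 = -2772 - 151 = -2923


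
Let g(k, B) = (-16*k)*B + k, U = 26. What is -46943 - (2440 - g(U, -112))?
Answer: -2765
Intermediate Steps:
g(k, B) = k - 16*B*k (g(k, B) = -16*B*k + k = k - 16*B*k)
-46943 - (2440 - g(U, -112)) = -46943 - (2440 - 26*(1 - 16*(-112))) = -46943 - (2440 - 26*(1 + 1792)) = -46943 - (2440 - 26*1793) = -46943 - (2440 - 1*46618) = -46943 - (2440 - 46618) = -46943 - 1*(-44178) = -46943 + 44178 = -2765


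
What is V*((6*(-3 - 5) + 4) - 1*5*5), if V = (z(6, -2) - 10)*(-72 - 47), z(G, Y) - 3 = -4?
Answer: -90321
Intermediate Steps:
z(G, Y) = -1 (z(G, Y) = 3 - 4 = -1)
V = 1309 (V = (-1 - 10)*(-72 - 47) = -11*(-119) = 1309)
V*((6*(-3 - 5) + 4) - 1*5*5) = 1309*((6*(-3 - 5) + 4) - 1*5*5) = 1309*((6*(-8) + 4) - 5*5) = 1309*((-48 + 4) - 25) = 1309*(-44 - 25) = 1309*(-69) = -90321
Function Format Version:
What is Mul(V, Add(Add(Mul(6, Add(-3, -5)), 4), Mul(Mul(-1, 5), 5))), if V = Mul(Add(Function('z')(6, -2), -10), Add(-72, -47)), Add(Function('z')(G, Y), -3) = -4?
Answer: -90321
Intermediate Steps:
Function('z')(G, Y) = -1 (Function('z')(G, Y) = Add(3, -4) = -1)
V = 1309 (V = Mul(Add(-1, -10), Add(-72, -47)) = Mul(-11, -119) = 1309)
Mul(V, Add(Add(Mul(6, Add(-3, -5)), 4), Mul(Mul(-1, 5), 5))) = Mul(1309, Add(Add(Mul(6, Add(-3, -5)), 4), Mul(Mul(-1, 5), 5))) = Mul(1309, Add(Add(Mul(6, -8), 4), Mul(-5, 5))) = Mul(1309, Add(Add(-48, 4), -25)) = Mul(1309, Add(-44, -25)) = Mul(1309, -69) = -90321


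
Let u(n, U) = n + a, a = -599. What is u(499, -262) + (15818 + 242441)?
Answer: 258159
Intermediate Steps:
u(n, U) = -599 + n (u(n, U) = n - 599 = -599 + n)
u(499, -262) + (15818 + 242441) = (-599 + 499) + (15818 + 242441) = -100 + 258259 = 258159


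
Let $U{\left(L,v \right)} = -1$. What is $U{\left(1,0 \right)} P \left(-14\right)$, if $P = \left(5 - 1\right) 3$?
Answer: $168$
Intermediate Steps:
$P = 12$ ($P = 4 \cdot 3 = 12$)
$U{\left(1,0 \right)} P \left(-14\right) = \left(-1\right) 12 \left(-14\right) = \left(-12\right) \left(-14\right) = 168$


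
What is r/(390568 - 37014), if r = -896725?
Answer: -896725/353554 ≈ -2.5363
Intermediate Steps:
r/(390568 - 37014) = -896725/(390568 - 37014) = -896725/353554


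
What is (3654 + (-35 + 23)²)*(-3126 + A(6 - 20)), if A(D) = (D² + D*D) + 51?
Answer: -10190034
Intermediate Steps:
A(D) = 51 + 2*D² (A(D) = (D² + D²) + 51 = 2*D² + 51 = 51 + 2*D²)
(3654 + (-35 + 23)²)*(-3126 + A(6 - 20)) = (3654 + (-35 + 23)²)*(-3126 + (51 + 2*(6 - 20)²)) = (3654 + (-12)²)*(-3126 + (51 + 2*(-14)²)) = (3654 + 144)*(-3126 + (51 + 2*196)) = 3798*(-3126 + (51 + 392)) = 3798*(-3126 + 443) = 3798*(-2683) = -10190034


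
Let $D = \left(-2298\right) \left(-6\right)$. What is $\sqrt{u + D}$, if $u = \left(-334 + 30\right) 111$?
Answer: $2 i \sqrt{4989} \approx 141.27 i$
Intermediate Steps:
$D = 13788$
$u = -33744$ ($u = \left(-304\right) 111 = -33744$)
$\sqrt{u + D} = \sqrt{-33744 + 13788} = \sqrt{-19956} = 2 i \sqrt{4989}$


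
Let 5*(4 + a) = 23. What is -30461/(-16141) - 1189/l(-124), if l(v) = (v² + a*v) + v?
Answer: 2215666123/1224908208 ≈ 1.8088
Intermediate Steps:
a = ⅗ (a = -4 + (⅕)*23 = -4 + 23/5 = ⅗ ≈ 0.60000)
l(v) = v² + 8*v/5 (l(v) = (v² + 3*v/5) + v = v² + 8*v/5)
-30461/(-16141) - 1189/l(-124) = -30461/(-16141) - 1189*(-5/(124*(8 + 5*(-124)))) = -30461*(-1/16141) - 1189*(-5/(124*(8 - 620))) = 30461/16141 - 1189/((⅕)*(-124)*(-612)) = 30461/16141 - 1189/75888/5 = 30461/16141 - 1189*5/75888 = 30461/16141 - 5945/75888 = 2215666123/1224908208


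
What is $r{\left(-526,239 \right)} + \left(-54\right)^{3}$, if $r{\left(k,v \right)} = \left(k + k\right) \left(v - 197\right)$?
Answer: $-201648$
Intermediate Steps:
$r{\left(k,v \right)} = 2 k \left(-197 + v\right)$
$r{\left(-526,239 \right)} + \left(-54\right)^{3} = 2 \left(-526\right) \left(-197 + 239\right) + \left(-54\right)^{3} = 2 \left(-526\right) 42 - 157464 = -44184 - 157464 = -201648$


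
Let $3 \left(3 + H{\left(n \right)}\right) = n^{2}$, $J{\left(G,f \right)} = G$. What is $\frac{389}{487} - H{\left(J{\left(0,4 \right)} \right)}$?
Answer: $\frac{1850}{487} \approx 3.7988$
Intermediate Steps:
$H{\left(n \right)} = -3 + \frac{n^{2}}{3}$
$\frac{389}{487} - H{\left(J{\left(0,4 \right)} \right)} = \frac{389}{487} - \left(-3 + \frac{0^{2}}{3}\right) = 389 \cdot \frac{1}{487} - \left(-3 + \frac{1}{3} \cdot 0\right) = \frac{389}{487} - \left(-3 + 0\right) = \frac{389}{487} - -3 = \frac{389}{487} + 3 = \frac{1850}{487}$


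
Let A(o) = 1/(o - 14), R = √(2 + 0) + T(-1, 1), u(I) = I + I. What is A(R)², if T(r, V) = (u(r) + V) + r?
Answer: (16 - √2)⁻² ≈ 0.0047005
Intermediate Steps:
u(I) = 2*I
T(r, V) = V + 3*r (T(r, V) = (2*r + V) + r = (V + 2*r) + r = V + 3*r)
R = -2 + √2 (R = √(2 + 0) + (1 + 3*(-1)) = √2 + (1 - 3) = √2 - 2 = -2 + √2 ≈ -0.58579)
A(o) = 1/(-14 + o)
A(R)² = (1/(-14 + (-2 + √2)))² = (1/(-16 + √2))² = (-16 + √2)⁻²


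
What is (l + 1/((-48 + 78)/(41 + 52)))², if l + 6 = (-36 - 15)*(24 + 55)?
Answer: 1625621761/100 ≈ 1.6256e+7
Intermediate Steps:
l = -4035 (l = -6 + (-36 - 15)*(24 + 55) = -6 - 51*79 = -6 - 4029 = -4035)
(l + 1/((-48 + 78)/(41 + 52)))² = (-4035 + 1/((-48 + 78)/(41 + 52)))² = (-4035 + 1/(30/93))² = (-4035 + 1/(30*(1/93)))² = (-4035 + 1/(10/31))² = (-4035 + 31/10)² = (-40319/10)² = 1625621761/100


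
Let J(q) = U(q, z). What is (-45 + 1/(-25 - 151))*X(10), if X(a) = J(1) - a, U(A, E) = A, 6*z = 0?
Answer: 71289/176 ≈ 405.05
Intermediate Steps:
z = 0 (z = (⅙)*0 = 0)
J(q) = q
X(a) = 1 - a
(-45 + 1/(-25 - 151))*X(10) = (-45 + 1/(-25 - 151))*(1 - 1*10) = (-45 + 1/(-176))*(1 - 10) = (-45 - 1/176)*(-9) = -7921/176*(-9) = 71289/176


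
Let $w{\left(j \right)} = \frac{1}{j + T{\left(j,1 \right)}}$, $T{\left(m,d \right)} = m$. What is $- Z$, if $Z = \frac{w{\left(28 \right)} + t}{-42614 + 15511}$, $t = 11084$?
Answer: $\frac{620705}{1517768} \approx 0.40896$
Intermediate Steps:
$w{\left(j \right)} = \frac{1}{2 j}$ ($w{\left(j \right)} = \frac{1}{j + j} = \frac{1}{2 j}$)
$Z = - \frac{620705}{1517768}$ ($Z = \frac{\frac{1}{2 \cdot 28} + 11084}{-42614 + 15511} = \frac{\frac{1}{2} \cdot \frac{1}{28} + 11084}{-27103} = \left(\frac{1}{56} + 11084\right) \left(- \frac{1}{27103}\right) = \frac{620705}{56} \left(- \frac{1}{27103}\right) = - \frac{620705}{1517768} \approx -0.40896$)
$- Z = \left(-1\right) \left(- \frac{620705}{1517768}\right) = \frac{620705}{1517768}$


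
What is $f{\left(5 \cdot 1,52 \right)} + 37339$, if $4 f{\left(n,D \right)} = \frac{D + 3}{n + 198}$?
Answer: $\frac{30319323}{812} \approx 37339.0$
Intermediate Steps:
$f{\left(n,D \right)} = \frac{3 + D}{4 \left(198 + n\right)}$ ($f{\left(n,D \right)} = \frac{\left(D + 3\right) \frac{1}{n + 198}}{4} = \frac{\left(3 + D\right) \frac{1}{198 + n}}{4} = \frac{\frac{1}{198 + n} \left(3 + D\right)}{4} = \frac{3 + D}{4 \left(198 + n\right)}$)
$f{\left(5 \cdot 1,52 \right)} + 37339 = \frac{3 + 52}{4 \left(198 + 5 \cdot 1\right)} + 37339 = \frac{1}{4} \frac{1}{198 + 5} \cdot 55 + 37339 = \frac{1}{4} \cdot \frac{1}{203} \cdot 55 + 37339 = \frac{55}{812} + 37339 = \frac{30319323}{812}$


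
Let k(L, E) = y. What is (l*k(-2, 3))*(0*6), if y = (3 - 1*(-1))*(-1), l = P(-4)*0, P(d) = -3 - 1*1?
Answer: 0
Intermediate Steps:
P(d) = -4 (P(d) = -3 - 1 = -4)
l = 0 (l = -4*0 = 0)
y = -4 (y = (3 + 1)*(-1) = 4*(-1) = -4)
k(L, E) = -4
(l*k(-2, 3))*(0*6) = (0*(-4))*(0*6) = 0*0 = 0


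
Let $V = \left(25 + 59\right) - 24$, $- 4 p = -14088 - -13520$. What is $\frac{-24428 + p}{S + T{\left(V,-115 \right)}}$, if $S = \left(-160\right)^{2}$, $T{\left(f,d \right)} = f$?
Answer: $- \frac{12143}{12830} \approx -0.94645$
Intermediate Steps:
$p = 142$ ($p = - \frac{-14088 - -13520}{4} = - \frac{-14088 + 13520}{4} = \left(- \frac{1}{4}\right) \left(-568\right) = 142$)
$V = 60$ ($V = 84 - 24 = 60$)
$S = 25600$
$\frac{-24428 + p}{S + T{\left(V,-115 \right)}} = \frac{-24428 + 142}{25600 + 60} = - \frac{24286}{25660} = \left(-24286\right) \frac{1}{25660} = - \frac{12143}{12830}$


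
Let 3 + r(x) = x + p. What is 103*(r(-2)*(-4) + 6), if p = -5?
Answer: 4738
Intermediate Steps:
r(x) = -8 + x (r(x) = -3 + (x - 5) = -3 + (-5 + x) = -8 + x)
103*(r(-2)*(-4) + 6) = 103*((-8 - 2)*(-4) + 6) = 103*(-10*(-4) + 6) = 103*(40 + 6) = 103*46 = 4738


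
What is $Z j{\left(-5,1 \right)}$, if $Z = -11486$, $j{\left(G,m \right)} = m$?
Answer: $-11486$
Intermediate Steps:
$Z j{\left(-5,1 \right)} = \left(-11486\right) 1 = -11486$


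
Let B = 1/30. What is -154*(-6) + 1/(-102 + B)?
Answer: 2826486/3059 ≈ 923.99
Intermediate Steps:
B = 1/30 ≈ 0.033333
-154*(-6) + 1/(-102 + B) = -154*(-6) + 1/(-102 + 1/30) = 924 + 1/(-3059/30) = 924 - 30/3059 = 2826486/3059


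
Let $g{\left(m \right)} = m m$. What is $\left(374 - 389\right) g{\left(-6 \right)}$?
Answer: $-540$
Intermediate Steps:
$g{\left(m \right)} = m^{2}$
$\left(374 - 389\right) g{\left(-6 \right)} = \left(374 - 389\right) \left(-6\right)^{2} = \left(-15\right) 36 = -540$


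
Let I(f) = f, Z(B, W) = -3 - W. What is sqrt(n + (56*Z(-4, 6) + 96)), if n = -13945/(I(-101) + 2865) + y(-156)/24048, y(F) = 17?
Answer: I*sqrt(792042326919389)/1384764 ≈ 20.323*I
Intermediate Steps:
n = -83825593/16617168 (n = -13945/(-101 + 2865) + 17/24048 = -13945/2764 + 17*(1/24048) = -13945*1/2764 + 17/24048 = -13945/2764 + 17/24048 = -83825593/16617168 ≈ -5.0445)
sqrt(n + (56*Z(-4, 6) + 96)) = sqrt(-83825593/16617168 + (56*(-3 - 1*6) + 96)) = sqrt(-83825593/16617168 + (56*(-3 - 6) + 96)) = sqrt(-83825593/16617168 + (56*(-9) + 96)) = sqrt(-83825593/16617168 + (-504 + 96)) = sqrt(-83825593/16617168 - 408) = sqrt(-6863630137/16617168) = I*sqrt(792042326919389)/1384764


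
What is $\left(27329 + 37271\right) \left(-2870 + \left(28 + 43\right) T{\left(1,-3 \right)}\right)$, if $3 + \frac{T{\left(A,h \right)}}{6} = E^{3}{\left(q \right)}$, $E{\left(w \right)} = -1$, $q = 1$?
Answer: $-295480400$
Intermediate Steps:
$T{\left(A,h \right)} = -24$ ($T{\left(A,h \right)} = -18 + 6 \left(-1\right)^{3} = -18 + 6 \left(-1\right) = -18 - 6 = -24$)
$\left(27329 + 37271\right) \left(-2870 + \left(28 + 43\right) T{\left(1,-3 \right)}\right) = \left(27329 + 37271\right) \left(-2870 + \left(28 + 43\right) \left(-24\right)\right) = 64600 \left(-2870 + 71 \left(-24\right)\right) = 64600 \left(-2870 - 1704\right) = 64600 \left(-4574\right) = -295480400$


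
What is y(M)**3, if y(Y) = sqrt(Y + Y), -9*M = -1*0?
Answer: 0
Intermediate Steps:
M = 0 (M = -(-1)*0/9 = -1/9*0 = 0)
y(Y) = sqrt(2)*sqrt(Y) (y(Y) = sqrt(2*Y) = sqrt(2)*sqrt(Y))
y(M)**3 = (sqrt(2)*sqrt(0))**3 = (sqrt(2)*0)**3 = 0**3 = 0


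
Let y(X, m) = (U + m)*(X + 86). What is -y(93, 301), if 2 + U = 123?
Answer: -75538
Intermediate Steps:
U = 121 (U = -2 + 123 = 121)
y(X, m) = (86 + X)*(121 + m) (y(X, m) = (121 + m)*(X + 86) = (121 + m)*(86 + X) = (86 + X)*(121 + m))
-y(93, 301) = -(10406 + 86*301 + 121*93 + 93*301) = -(10406 + 25886 + 11253 + 27993) = -1*75538 = -75538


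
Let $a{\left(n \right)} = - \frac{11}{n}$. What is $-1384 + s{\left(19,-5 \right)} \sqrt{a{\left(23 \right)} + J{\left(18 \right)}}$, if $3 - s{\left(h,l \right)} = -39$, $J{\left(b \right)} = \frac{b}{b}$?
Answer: $-1384 + \frac{84 \sqrt{69}}{23} \approx -1353.7$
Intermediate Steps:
$J{\left(b \right)} = 1$
$s{\left(h,l \right)} = 42$ ($s{\left(h,l \right)} = 3 - -39 = 3 + 39 = 42$)
$-1384 + s{\left(19,-5 \right)} \sqrt{a{\left(23 \right)} + J{\left(18 \right)}} = -1384 + 42 \sqrt{- \frac{11}{23} + 1} = -1384 + 42 \sqrt{\frac{12}{23}} = -1384 + 42 \frac{2 \sqrt{69}}{23} = -1384 + \frac{84 \sqrt{69}}{23}$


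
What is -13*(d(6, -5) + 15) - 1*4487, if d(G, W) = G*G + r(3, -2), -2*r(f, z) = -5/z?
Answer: -20535/4 ≈ -5133.8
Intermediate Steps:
r(f, z) = 5/(2*z) (r(f, z) = -(-5)/(2*z) = 5/(2*z))
d(G, W) = -5/4 + G² (d(G, W) = G*G + (5/2)/(-2) = G² + (5/2)*(-½) = G² - 5/4 = -5/4 + G²)
-13*(d(6, -5) + 15) - 1*4487 = -13*((-5/4 + 6²) + 15) - 1*4487 = -13*((-5/4 + 36) + 15) - 4487 = -13*(139/4 + 15) - 4487 = -13*199/4 - 4487 = -2587/4 - 4487 = -20535/4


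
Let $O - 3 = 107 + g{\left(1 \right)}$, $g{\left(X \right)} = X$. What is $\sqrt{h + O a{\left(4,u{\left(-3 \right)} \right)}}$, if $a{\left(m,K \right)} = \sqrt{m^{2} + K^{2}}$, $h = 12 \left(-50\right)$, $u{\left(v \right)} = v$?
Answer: $3 i \sqrt{5} \approx 6.7082 i$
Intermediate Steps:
$h = -600$
$O = 111$ ($O = 3 + \left(107 + 1\right) = 3 + 108 = 111$)
$a{\left(m,K \right)} = \sqrt{K^{2} + m^{2}}$
$\sqrt{h + O a{\left(4,u{\left(-3 \right)} \right)}} = \sqrt{-600 + 111 \sqrt{\left(-3\right)^{2} + 4^{2}}} = \sqrt{-600 + 111 \sqrt{9 + 16}} = \sqrt{-600 + 111 \sqrt{25}} = \sqrt{-600 + 111 \cdot 5} = \sqrt{-600 + 555} = \sqrt{-45} = 3 i \sqrt{5}$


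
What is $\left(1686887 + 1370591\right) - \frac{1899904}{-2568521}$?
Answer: $\frac{7853198349942}{2568521} \approx 3.0575 \cdot 10^{6}$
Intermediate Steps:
$\left(1686887 + 1370591\right) - \frac{1899904}{-2568521} = 3057478 - - \frac{1899904}{2568521} = 3057478 + \frac{1899904}{2568521} = \frac{7853198349942}{2568521}$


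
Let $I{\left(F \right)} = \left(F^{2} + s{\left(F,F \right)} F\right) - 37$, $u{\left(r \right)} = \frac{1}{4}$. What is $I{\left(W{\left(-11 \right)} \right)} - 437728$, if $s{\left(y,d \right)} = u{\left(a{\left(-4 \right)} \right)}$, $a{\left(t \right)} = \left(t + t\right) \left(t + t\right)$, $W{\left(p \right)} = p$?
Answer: $- \frac{1750587}{4} \approx -4.3765 \cdot 10^{5}$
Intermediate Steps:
$a{\left(t \right)} = 4 t^{2}$ ($a{\left(t \right)} = 2 t 2 t = 4 t^{2}$)
$u{\left(r \right)} = \frac{1}{4}$
$s{\left(y,d \right)} = \frac{1}{4}$
$I{\left(F \right)} = -37 + F^{2} + \frac{F}{4}$ ($I{\left(F \right)} = \left(F^{2} + \frac{F}{4}\right) - 37 = -37 + F^{2} + \frac{F}{4}$)
$I{\left(W{\left(-11 \right)} \right)} - 437728 = \left(-37 + \left(-11\right)^{2} + \frac{1}{4} \left(-11\right)\right) - 437728 = \left(-37 + 121 - \frac{11}{4}\right) - 437728 = \frac{325}{4} - 437728 = - \frac{1750587}{4}$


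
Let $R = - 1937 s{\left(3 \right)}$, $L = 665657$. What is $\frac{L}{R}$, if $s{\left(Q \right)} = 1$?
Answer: $- \frac{665657}{1937} \approx -343.65$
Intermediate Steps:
$R = -1937$ ($R = \left(-1937\right) 1 = -1937$)
$\frac{L}{R} = \frac{665657}{-1937} = 665657 \left(- \frac{1}{1937}\right) = - \frac{665657}{1937}$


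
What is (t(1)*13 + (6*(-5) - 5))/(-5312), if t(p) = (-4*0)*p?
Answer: 35/5312 ≈ 0.0065889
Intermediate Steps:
t(p) = 0 (t(p) = 0*p = 0)
(t(1)*13 + (6*(-5) - 5))/(-5312) = (0*13 + (6*(-5) - 5))/(-5312) = (0 + (-30 - 5))*(-1/5312) = (0 - 35)*(-1/5312) = -35*(-1/5312) = 35/5312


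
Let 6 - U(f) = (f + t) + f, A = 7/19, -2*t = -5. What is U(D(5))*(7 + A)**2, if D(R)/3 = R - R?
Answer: 68600/361 ≈ 190.03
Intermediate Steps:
t = 5/2 (t = -1/2*(-5) = 5/2 ≈ 2.5000)
A = 7/19 (A = 7*(1/19) = 7/19 ≈ 0.36842)
D(R) = 0 (D(R) = 3*(R - R) = 3*0 = 0)
U(f) = 7/2 - 2*f (U(f) = 6 - ((f + 5/2) + f) = 6 - ((5/2 + f) + f) = 6 - (5/2 + 2*f) = 6 + (-5/2 - 2*f) = 7/2 - 2*f)
U(D(5))*(7 + A)**2 = (7/2 - 2*0)*(7 + 7/19)**2 = (7/2 + 0)*(140/19)**2 = (7/2)*(19600/361) = 68600/361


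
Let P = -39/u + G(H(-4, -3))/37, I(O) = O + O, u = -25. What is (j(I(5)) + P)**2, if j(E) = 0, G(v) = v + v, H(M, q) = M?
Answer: 1545049/855625 ≈ 1.8058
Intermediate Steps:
I(O) = 2*O
G(v) = 2*v
P = 1243/925 (P = -39/(-25) + (2*(-4))/37 = -39*(-1/25) - 8*1/37 = 39/25 - 8/37 = 1243/925 ≈ 1.3438)
(j(I(5)) + P)**2 = (0 + 1243/925)**2 = (1243/925)**2 = 1545049/855625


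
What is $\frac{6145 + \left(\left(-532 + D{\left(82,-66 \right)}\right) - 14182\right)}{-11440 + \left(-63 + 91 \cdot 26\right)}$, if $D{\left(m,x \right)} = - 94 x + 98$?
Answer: $\frac{2267}{9137} \approx 0.24811$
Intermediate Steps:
$D{\left(m,x \right)} = 98 - 94 x$
$\frac{6145 + \left(\left(-532 + D{\left(82,-66 \right)}\right) - 14182\right)}{-11440 + \left(-63 + 91 \cdot 26\right)} = \frac{6145 + \left(\left(-532 + \left(98 - -6204\right)\right) - 14182\right)}{-11440 + \left(-63 + 91 \cdot 26\right)} = \frac{6145 + \left(\left(-532 + \left(98 + 6204\right)\right) - 14182\right)}{-11440 + \left(-63 + 2366\right)} = \frac{6145 + \left(\left(-532 + 6302\right) - 14182\right)}{-11440 + 2303} = \frac{6145 + \left(5770 - 14182\right)}{-9137} = \left(6145 - 8412\right) \left(- \frac{1}{9137}\right) = \left(-2267\right) \left(- \frac{1}{9137}\right) = \frac{2267}{9137}$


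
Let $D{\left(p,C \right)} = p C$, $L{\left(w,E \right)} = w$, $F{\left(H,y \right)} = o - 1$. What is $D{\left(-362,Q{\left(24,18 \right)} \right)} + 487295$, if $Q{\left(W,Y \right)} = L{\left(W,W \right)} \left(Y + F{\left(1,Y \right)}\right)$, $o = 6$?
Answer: $287471$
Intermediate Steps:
$F{\left(H,y \right)} = 5$ ($F{\left(H,y \right)} = 6 - 1 = 5$)
$Q{\left(W,Y \right)} = W \left(5 + Y\right)$ ($Q{\left(W,Y \right)} = W \left(Y + 5\right) = W \left(5 + Y\right)$)
$D{\left(p,C \right)} = C p$
$D{\left(-362,Q{\left(24,18 \right)} \right)} + 487295 = 24 \left(5 + 18\right) \left(-362\right) + 487295 = 24 \cdot 23 \left(-362\right) + 487295 = 552 \left(-362\right) + 487295 = -199824 + 487295 = 287471$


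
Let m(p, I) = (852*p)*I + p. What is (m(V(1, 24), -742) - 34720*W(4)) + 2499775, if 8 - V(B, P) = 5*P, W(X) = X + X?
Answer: 73026511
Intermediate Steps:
W(X) = 2*X
V(B, P) = 8 - 5*P
m(p, I) = p + 852*I*p (m(p, I) = 852*I*p + p = p + 852*I*p)
(m(V(1, 24), -742) - 34720*W(4)) + 2499775 = ((8 - 5*24)*(1 + 852*(-742)) - 69440*4) + 2499775 = ((8 - 120)*(1 - 632184) - 34720*8) + 2499775 = (-112*(-632183) - 277760) + 2499775 = (70804496 - 277760) + 2499775 = 70526736 + 2499775 = 73026511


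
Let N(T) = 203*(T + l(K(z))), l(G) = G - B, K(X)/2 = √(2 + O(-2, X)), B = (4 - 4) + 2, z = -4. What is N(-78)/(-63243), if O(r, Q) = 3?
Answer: 16240/63243 - 406*√5/63243 ≈ 0.24243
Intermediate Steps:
B = 2 (B = 0 + 2 = 2)
K(X) = 2*√5 (K(X) = 2*√(2 + 3) = 2*√5)
l(G) = -2 + G (l(G) = G - 1*2 = G - 2 = -2 + G)
N(T) = -406 + 203*T + 406*√5 (N(T) = 203*(T + (-2 + 2*√5)) = 203*(-2 + T + 2*√5) = -406 + 203*T + 406*√5)
N(-78)/(-63243) = (-406 + 203*(-78) + 406*√5)/(-63243) = (-406 - 15834 + 406*√5)*(-1/63243) = (-16240 + 406*√5)*(-1/63243) = 16240/63243 - 406*√5/63243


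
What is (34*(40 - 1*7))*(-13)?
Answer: -14586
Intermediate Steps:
(34*(40 - 1*7))*(-13) = (34*(40 - 7))*(-13) = (34*33)*(-13) = 1122*(-13) = -14586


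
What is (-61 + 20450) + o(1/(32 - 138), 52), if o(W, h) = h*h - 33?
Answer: 23060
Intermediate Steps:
o(W, h) = -33 + h² (o(W, h) = h² - 33 = -33 + h²)
(-61 + 20450) + o(1/(32 - 138), 52) = (-61 + 20450) + (-33 + 52²) = 20389 + (-33 + 2704) = 20389 + 2671 = 23060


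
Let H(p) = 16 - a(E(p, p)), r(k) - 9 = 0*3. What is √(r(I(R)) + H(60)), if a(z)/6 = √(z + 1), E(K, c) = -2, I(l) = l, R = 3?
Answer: √(25 - 6*I) ≈ 5.0354 - 0.59579*I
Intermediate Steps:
a(z) = 6*√(1 + z) (a(z) = 6*√(z + 1) = 6*√(1 + z))
r(k) = 9 (r(k) = 9 + 0*3 = 9 + 0 = 9)
H(p) = 16 - 6*I (H(p) = 16 - 6*√(1 - 2) = 16 - 6*√(-1) = 16 - 6*I)
√(r(I(R)) + H(60)) = √(9 + (16 - 6*I)) = √(25 - 6*I)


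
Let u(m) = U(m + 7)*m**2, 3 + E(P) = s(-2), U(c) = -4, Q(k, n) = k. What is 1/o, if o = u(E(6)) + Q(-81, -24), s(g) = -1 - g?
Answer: -1/97 ≈ -0.010309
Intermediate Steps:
E(P) = -2 (E(P) = -3 + (-1 - 1*(-2)) = -3 + (-1 + 2) = -3 + 1 = -2)
u(m) = -4*m**2
o = -97 (o = -4*(-2)**2 - 81 = -4*4 - 81 = -16 - 81 = -97)
1/o = 1/(-97) = -1/97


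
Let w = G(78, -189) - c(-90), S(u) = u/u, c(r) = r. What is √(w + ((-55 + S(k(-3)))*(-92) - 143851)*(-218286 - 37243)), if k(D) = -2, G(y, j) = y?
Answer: 235*√642619 ≈ 1.8838e+5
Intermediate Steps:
S(u) = 1
w = 168 (w = 78 - 1*(-90) = 78 + 90 = 168)
√(w + ((-55 + S(k(-3)))*(-92) - 143851)*(-218286 - 37243)) = √(168 + ((-55 + 1)*(-92) - 143851)*(-218286 - 37243)) = √(168 + (-54*(-92) - 143851)*(-255529)) = √(168 + (4968 - 143851)*(-255529)) = √(168 - 138883*(-255529)) = √(168 + 35488634107) = √35488634275 = 235*√642619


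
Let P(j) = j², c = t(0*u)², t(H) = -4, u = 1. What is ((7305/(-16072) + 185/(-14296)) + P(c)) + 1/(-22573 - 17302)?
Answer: 73161289900959/286309119250 ≈ 255.53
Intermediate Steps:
c = 16 (c = (-4)² = 16)
((7305/(-16072) + 185/(-14296)) + P(c)) + 1/(-22573 - 17302) = ((7305/(-16072) + 185/(-14296)) + 16²) + 1/(-22573 - 17302) = ((7305*(-1/16072) + 185*(-1/14296)) + 256) + 1/(-39875) = ((-7305/16072 - 185/14296) + 256) - 1/39875 = (-3356425/7180166 + 256) - 1/39875 = 1834766071/7180166 - 1/39875 = 73161289900959/286309119250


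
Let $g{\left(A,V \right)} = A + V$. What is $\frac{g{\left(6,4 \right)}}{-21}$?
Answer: $- \frac{10}{21} \approx -0.47619$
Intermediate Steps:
$\frac{g{\left(6,4 \right)}}{-21} = \frac{6 + 4}{-21} = \left(- \frac{1}{21}\right) 10 = - \frac{10}{21}$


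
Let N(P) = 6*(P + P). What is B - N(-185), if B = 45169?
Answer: 47389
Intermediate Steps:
N(P) = 12*P (N(P) = 6*(2*P) = 12*P)
B - N(-185) = 45169 - 12*(-185) = 45169 - 1*(-2220) = 45169 + 2220 = 47389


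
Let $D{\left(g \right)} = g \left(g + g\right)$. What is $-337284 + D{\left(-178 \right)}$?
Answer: $-273916$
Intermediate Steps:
$D{\left(g \right)} = 2 g^{2}$ ($D{\left(g \right)} = g 2 g = 2 g^{2}$)
$-337284 + D{\left(-178 \right)} = -337284 + 2 \left(-178\right)^{2} = -337284 + 2 \cdot 31684 = -337284 + 63368 = -273916$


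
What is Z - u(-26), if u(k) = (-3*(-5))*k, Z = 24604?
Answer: 24994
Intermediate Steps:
u(k) = 15*k
Z - u(-26) = 24604 - 15*(-26) = 24604 - 1*(-390) = 24604 + 390 = 24994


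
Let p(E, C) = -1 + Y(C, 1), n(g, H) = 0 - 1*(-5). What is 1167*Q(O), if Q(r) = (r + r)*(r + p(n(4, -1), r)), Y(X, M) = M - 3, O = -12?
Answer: 420120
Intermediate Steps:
n(g, H) = 5 (n(g, H) = 0 + 5 = 5)
Y(X, M) = -3 + M
p(E, C) = -3 (p(E, C) = -1 + (-3 + 1) = -1 - 2 = -3)
Q(r) = 2*r*(-3 + r) (Q(r) = (r + r)*(r - 3) = (2*r)*(-3 + r) = 2*r*(-3 + r))
1167*Q(O) = 1167*(2*(-12)*(-3 - 12)) = 1167*(2*(-12)*(-15)) = 1167*360 = 420120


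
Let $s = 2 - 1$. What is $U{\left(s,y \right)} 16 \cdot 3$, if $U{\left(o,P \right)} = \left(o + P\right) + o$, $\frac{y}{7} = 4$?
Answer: $1440$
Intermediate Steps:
$s = 1$
$y = 28$ ($y = 7 \cdot 4 = 28$)
$U{\left(o,P \right)} = P + 2 o$ ($U{\left(o,P \right)} = \left(P + o\right) + o = P + 2 o$)
$U{\left(s,y \right)} 16 \cdot 3 = \left(28 + 2 \cdot 1\right) 16 \cdot 3 = \left(28 + 2\right) 16 \cdot 3 = 30 \cdot 16 \cdot 3 = 480 \cdot 3 = 1440$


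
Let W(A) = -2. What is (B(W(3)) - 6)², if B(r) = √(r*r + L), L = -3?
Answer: 25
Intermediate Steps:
B(r) = √(-3 + r²) (B(r) = √(r*r - 3) = √(r² - 3) = √(-3 + r²))
(B(W(3)) - 6)² = (√(-3 + (-2)²) - 6)² = (√(-3 + 4) - 6)² = (√1 - 6)² = (1 - 6)² = (-5)² = 25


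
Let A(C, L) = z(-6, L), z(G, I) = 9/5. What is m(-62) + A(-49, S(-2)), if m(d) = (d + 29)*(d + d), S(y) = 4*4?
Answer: 20469/5 ≈ 4093.8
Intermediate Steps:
S(y) = 16
z(G, I) = 9/5 (z(G, I) = 9*(1/5) = 9/5)
m(d) = 2*d*(29 + d) (m(d) = (29 + d)*(2*d) = 2*d*(29 + d))
A(C, L) = 9/5
m(-62) + A(-49, S(-2)) = 2*(-62)*(29 - 62) + 9/5 = 2*(-62)*(-33) + 9/5 = 4092 + 9/5 = 20469/5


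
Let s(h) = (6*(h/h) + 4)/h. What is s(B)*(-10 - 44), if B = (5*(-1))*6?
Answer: 18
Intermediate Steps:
B = -30 (B = -5*6 = -30)
s(h) = 10/h (s(h) = (6*1 + 4)/h = (6 + 4)/h = 10/h)
s(B)*(-10 - 44) = (10/(-30))*(-10 - 44) = (10*(-1/30))*(-54) = -⅓*(-54) = 18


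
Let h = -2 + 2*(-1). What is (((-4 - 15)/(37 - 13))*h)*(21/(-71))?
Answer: -133/142 ≈ -0.93662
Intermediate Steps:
h = -4 (h = -2 - 2 = -4)
(((-4 - 15)/(37 - 13))*h)*(21/(-71)) = (((-4 - 15)/(37 - 13))*(-4))*(21/(-71)) = (-19/24*(-4))*(21*(-1/71)) = (-19*1/24*(-4))*(-21/71) = -19/24*(-4)*(-21/71) = (19/6)*(-21/71) = -133/142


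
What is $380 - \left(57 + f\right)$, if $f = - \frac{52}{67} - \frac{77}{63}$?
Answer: $\frac{195974}{603} \approx 325.0$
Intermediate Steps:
$f = - \frac{1205}{603}$ ($f = \left(-52\right) \frac{1}{67} - \frac{11}{9} = - \frac{52}{67} - \frac{11}{9} = - \frac{1205}{603} \approx -1.9983$)
$380 - \left(57 + f\right) = 380 - \left(57 - \frac{1205}{603}\right) = 380 - \frac{33166}{603} = \frac{195974}{603}$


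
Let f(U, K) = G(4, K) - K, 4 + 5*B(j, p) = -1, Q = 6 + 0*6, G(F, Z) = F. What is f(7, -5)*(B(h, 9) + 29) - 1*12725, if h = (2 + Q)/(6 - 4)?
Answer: -12473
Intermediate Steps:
Q = 6 (Q = 6 + 0 = 6)
h = 4 (h = (2 + 6)/(6 - 4) = 8/2 = 8*(½) = 4)
B(j, p) = -1 (B(j, p) = -⅘ + (⅕)*(-1) = -⅘ - ⅕ = -1)
f(U, K) = 4 - K
f(7, -5)*(B(h, 9) + 29) - 1*12725 = (4 - 1*(-5))*(-1 + 29) - 1*12725 = (4 + 5)*28 - 12725 = 9*28 - 12725 = 252 - 12725 = -12473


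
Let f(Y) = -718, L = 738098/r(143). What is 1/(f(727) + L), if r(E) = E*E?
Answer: -20449/13944284 ≈ -0.0014665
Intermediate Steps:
r(E) = E²
L = 738098/20449 (L = 738098/(143²) = 738098/20449 ≈ 36.095)
1/(f(727) + L) = 1/(-718 + 738098/20449) = 1/(-13944284/20449) = -20449/13944284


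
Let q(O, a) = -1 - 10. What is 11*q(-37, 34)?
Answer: -121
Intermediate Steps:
q(O, a) = -11
11*q(-37, 34) = 11*(-11) = -121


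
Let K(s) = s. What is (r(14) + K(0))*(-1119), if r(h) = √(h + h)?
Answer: -2238*√7 ≈ -5921.2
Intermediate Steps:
r(h) = √2*√h (r(h) = √(2*h) = √2*√h)
(r(14) + K(0))*(-1119) = (√2*√14 + 0)*(-1119) = (2*√7 + 0)*(-1119) = (2*√7)*(-1119) = -2238*√7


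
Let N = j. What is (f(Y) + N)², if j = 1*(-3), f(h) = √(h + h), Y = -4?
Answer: 1 - 12*I*√2 ≈ 1.0 - 16.971*I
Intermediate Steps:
f(h) = √2*√h (f(h) = √(2*h) = √2*√h)
j = -3
N = -3
(f(Y) + N)² = (√2*√(-4) - 3)² = (√2*(2*I) - 3)² = (2*I*√2 - 3)² = (-3 + 2*I*√2)²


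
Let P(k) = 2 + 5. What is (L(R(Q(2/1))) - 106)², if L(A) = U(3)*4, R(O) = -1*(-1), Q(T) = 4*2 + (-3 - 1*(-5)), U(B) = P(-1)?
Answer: 6084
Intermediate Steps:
P(k) = 7
U(B) = 7
Q(T) = 10 (Q(T) = 8 + (-3 + 5) = 8 + 2 = 10)
R(O) = 1
L(A) = 28 (L(A) = 7*4 = 28)
(L(R(Q(2/1))) - 106)² = (28 - 106)² = (-78)² = 6084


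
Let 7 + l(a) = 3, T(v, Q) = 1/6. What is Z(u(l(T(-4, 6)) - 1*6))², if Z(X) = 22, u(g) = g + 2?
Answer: 484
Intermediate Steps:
T(v, Q) = ⅙
l(a) = -4 (l(a) = -7 + 3 = -4)
u(g) = 2 + g
Z(u(l(T(-4, 6)) - 1*6))² = 22² = 484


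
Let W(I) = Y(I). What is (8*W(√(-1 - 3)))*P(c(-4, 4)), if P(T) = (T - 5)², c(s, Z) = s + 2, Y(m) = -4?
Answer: -1568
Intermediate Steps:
W(I) = -4
c(s, Z) = 2 + s
P(T) = (-5 + T)²
(8*W(√(-1 - 3)))*P(c(-4, 4)) = (8*(-4))*(-5 + (2 - 4))² = -32*(-5 - 2)² = -32*(-7)² = -32*49 = -1568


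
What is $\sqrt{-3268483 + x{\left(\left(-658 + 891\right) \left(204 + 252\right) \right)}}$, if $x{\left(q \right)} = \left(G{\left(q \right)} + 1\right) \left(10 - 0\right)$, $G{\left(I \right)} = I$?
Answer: $i \sqrt{2205993} \approx 1485.3 i$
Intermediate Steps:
$x{\left(q \right)} = 10 + 10 q$ ($x{\left(q \right)} = \left(q + 1\right) \left(10 - 0\right) = \left(1 + q\right) \left(10 + 0\right) = \left(1 + q\right) 10 = 10 + 10 q$)
$\sqrt{-3268483 + x{\left(\left(-658 + 891\right) \left(204 + 252\right) \right)}} = \sqrt{-3268483 + \left(10 + 10 \left(-658 + 891\right) \left(204 + 252\right)\right)} = \sqrt{-3268483 + \left(10 + 10 \cdot 233 \cdot 456\right)} = \sqrt{-3268483 + \left(10 + 10 \cdot 106248\right)} = \sqrt{-3268483 + \left(10 + 1062480\right)} = \sqrt{-3268483 + 1062490} = \sqrt{-2205993} = i \sqrt{2205993}$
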